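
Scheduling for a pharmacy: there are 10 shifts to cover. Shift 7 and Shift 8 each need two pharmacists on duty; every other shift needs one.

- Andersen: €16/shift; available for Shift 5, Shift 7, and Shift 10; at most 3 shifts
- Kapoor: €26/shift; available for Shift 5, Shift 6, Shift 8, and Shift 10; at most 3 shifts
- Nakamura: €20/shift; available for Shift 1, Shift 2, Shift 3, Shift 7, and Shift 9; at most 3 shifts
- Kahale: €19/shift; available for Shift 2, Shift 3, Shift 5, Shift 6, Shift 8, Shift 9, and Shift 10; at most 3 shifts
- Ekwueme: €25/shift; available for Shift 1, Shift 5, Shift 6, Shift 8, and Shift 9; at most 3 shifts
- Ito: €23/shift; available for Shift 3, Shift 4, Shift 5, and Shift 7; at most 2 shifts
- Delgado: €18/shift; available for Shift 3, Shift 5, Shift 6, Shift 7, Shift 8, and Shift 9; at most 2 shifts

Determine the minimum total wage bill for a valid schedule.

Shift 4 can only be covered by Ito, so that assignment is forced.
Picking the cheapest available pharmacist for each shift independently would cost €219, but that ignores the shift limits.
An optimal schedule: Shift 1→Nakamura, Shift 2→Kahale, Shift 3→Delgado, Shift 4→Ito, Shift 5→Andersen, Shift 6→Kahale, Shift 7→Andersen+Nakamura, Shift 8→Delgado+Kahale, Shift 9→Nakamura, Shift 10→Andersen.
Total: 20 + 19 + 18 + 23 + 16 + 19 + 16 + 20 + 18 + 19 + 20 + 16 = €224.

€224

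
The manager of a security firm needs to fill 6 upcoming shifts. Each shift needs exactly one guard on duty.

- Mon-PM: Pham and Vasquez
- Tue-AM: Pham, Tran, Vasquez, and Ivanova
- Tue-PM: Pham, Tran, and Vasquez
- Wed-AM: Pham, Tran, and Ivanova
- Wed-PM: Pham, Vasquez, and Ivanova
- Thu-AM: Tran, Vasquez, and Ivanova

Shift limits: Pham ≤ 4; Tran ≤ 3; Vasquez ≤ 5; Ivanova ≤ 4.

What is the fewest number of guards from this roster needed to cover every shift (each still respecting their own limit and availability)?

2

6 slots to fill and no one can take more than 5, so at least ⌈6/5⌉ = 2 guards are needed.
Pham and Tran alone can cover everything: Mon-PM→Pham, Tue-AM→Pham, Tue-PM→Pham, Wed-AM→Tran, Wed-PM→Pham, Thu-AM→Tran.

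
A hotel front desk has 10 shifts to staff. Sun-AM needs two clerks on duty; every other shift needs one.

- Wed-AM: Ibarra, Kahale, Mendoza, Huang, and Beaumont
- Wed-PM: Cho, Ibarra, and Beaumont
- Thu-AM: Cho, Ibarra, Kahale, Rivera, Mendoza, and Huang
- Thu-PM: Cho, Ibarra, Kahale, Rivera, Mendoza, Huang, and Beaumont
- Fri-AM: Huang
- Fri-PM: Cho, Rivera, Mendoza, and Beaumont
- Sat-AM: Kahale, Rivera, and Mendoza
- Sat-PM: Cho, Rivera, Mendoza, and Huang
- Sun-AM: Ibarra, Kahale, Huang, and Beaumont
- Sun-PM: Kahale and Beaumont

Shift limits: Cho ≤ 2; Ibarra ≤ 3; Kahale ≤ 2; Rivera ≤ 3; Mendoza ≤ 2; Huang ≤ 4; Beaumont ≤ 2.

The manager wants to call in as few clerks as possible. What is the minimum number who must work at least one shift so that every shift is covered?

4

11 slots to fill and no one can take more than 4, so at least ⌈11/4⌉ = 3 clerks are needed.
Any 3 clerks together have capacity at most 4+3+3 = 10 < 11 slots, so 3 can never suffice.
Cho, Ibarra, Kahale, and Huang alone can cover everything: Wed-AM→Ibarra, Wed-PM→Cho, Thu-AM→Ibarra, Thu-PM→Huang, Fri-AM→Huang, Fri-PM→Cho, Sat-AM→Kahale, Sat-PM→Huang, Sun-AM→Ibarra+Huang, Sun-PM→Kahale.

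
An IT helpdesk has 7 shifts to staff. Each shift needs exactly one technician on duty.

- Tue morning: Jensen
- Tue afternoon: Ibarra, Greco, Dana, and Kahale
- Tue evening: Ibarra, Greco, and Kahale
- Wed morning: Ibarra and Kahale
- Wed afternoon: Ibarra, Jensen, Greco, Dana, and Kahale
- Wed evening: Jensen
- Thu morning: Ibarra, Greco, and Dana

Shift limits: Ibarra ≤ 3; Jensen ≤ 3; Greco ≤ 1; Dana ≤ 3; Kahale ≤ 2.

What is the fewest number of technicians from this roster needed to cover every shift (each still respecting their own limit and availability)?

3

7 slots to fill and no one can take more than 3, so at least ⌈7/3⌉ = 3 technicians are needed.
Ibarra, Jensen, and Greco alone can cover everything: Tue morning→Jensen, Tue afternoon→Ibarra, Tue evening→Ibarra, Wed morning→Ibarra, Wed afternoon→Jensen, Wed evening→Jensen, Thu morning→Greco.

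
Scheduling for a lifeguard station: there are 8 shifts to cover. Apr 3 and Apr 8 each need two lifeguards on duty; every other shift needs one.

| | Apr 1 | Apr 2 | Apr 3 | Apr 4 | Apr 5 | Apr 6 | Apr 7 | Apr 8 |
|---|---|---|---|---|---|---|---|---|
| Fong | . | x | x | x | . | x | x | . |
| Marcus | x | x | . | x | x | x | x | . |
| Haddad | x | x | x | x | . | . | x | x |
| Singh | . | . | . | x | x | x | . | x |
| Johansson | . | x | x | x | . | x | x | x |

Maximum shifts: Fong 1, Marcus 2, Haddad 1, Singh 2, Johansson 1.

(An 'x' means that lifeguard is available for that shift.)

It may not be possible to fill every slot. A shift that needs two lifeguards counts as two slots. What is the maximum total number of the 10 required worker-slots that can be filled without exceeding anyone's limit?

Total capacity across all lifeguards is 1+2+1+2+1 = 7, and 10 slots are needed, so at most 7 can be filled.
An assignment achieving 7: Apr 1→Marcus, Apr 3→Fong+Haddad, Apr 5→Marcus, Apr 6→Singh, Apr 8→Singh+Johansson.
Loads: Fong 1/1, Marcus 2/2, Haddad 1/1, Singh 2/2, Johansson 1/1.

7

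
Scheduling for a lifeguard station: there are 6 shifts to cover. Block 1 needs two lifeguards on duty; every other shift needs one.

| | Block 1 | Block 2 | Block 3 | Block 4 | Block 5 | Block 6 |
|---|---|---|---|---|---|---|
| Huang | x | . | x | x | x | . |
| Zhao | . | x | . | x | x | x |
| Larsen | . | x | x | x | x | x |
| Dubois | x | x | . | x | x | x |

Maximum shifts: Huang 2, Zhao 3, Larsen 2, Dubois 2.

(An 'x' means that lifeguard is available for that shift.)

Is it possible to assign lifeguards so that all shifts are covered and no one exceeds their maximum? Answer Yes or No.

Yes

Block 1 can only be covered by Huang and Dubois, so that assignment is forced.
One valid schedule: Block 1→Huang+Dubois, Block 2→Zhao, Block 3→Huang, Block 4→Zhao, Block 5→Larsen, Block 6→Zhao.
Loads: Huang 2/2, Zhao 3/3, Larsen 1/2, Dubois 1/2 — all within limits.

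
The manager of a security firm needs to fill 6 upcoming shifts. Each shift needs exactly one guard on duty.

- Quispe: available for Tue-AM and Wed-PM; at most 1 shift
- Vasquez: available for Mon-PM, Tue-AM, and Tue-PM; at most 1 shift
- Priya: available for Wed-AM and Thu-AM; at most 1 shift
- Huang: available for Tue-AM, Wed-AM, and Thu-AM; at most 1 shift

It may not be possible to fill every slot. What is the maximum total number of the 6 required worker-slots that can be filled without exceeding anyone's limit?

Total capacity across all guards is 1+1+1+1 = 4, and 6 slots are needed, so at most 4 can be filled.
An assignment achieving 4: Mon-PM→Vasquez, Wed-AM→Priya, Wed-PM→Quispe, Thu-AM→Huang.
Loads: Quispe 1/1, Vasquez 1/1, Priya 1/1, Huang 1/1.

4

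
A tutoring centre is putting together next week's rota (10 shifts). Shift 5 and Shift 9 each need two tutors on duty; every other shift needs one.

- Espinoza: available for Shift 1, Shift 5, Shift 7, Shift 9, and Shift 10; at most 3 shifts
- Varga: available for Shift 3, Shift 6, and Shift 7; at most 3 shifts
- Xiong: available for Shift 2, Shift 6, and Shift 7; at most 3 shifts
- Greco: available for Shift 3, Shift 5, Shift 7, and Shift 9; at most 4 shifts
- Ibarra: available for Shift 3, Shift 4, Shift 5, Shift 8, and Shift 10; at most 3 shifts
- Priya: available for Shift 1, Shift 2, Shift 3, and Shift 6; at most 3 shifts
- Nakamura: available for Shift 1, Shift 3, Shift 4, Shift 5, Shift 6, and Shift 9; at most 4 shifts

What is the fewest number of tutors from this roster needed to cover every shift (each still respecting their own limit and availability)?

4

12 slots to fill and no one can take more than 4, so at least ⌈12/4⌉ = 3 tutors are needed.
Any 3 tutors together have capacity at most 4+4+3 = 11 < 12 slots, so 3 can never suffice.
Espinoza, Xiong, Greco, and Ibarra alone can cover everything: Shift 1→Espinoza, Shift 2→Xiong, Shift 3→Greco, Shift 4→Ibarra, Shift 5→Greco+Ibarra, Shift 6→Xiong, Shift 7→Xiong, Shift 8→Ibarra, Shift 9→Espinoza+Greco, Shift 10→Espinoza.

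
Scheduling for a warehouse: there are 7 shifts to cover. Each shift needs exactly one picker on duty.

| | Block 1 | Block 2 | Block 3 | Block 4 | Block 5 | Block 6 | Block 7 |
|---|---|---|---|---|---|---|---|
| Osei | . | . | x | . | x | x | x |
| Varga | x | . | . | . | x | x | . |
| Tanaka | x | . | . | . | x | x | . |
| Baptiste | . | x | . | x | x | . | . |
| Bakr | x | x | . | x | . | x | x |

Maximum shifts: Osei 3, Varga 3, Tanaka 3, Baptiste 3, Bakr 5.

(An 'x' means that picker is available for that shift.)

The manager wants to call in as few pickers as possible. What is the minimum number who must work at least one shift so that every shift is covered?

7 slots to fill and no one can take more than 5, so at least ⌈7/5⌉ = 2 pickers are needed.
Osei and Bakr alone can cover everything: Block 1→Bakr, Block 2→Bakr, Block 3→Osei, Block 4→Bakr, Block 5→Osei, Block 6→Osei, Block 7→Bakr.

2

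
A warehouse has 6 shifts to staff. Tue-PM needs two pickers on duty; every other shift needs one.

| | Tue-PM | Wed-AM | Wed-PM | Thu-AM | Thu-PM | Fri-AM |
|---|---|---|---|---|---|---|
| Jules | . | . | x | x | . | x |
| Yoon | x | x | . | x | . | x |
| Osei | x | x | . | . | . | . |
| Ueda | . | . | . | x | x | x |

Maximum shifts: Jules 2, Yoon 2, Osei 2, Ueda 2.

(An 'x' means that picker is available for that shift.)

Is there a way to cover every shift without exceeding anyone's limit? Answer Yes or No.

Yes

Tue-PM can only be covered by Yoon and Osei, so that assignment is forced.
Wed-PM can only be covered by Jules, so that assignment is forced.
Thu-PM can only be covered by Ueda, so that assignment is forced.
One valid schedule: Tue-PM→Yoon+Osei, Wed-AM→Yoon, Wed-PM→Jules, Thu-AM→Jules, Thu-PM→Ueda, Fri-AM→Ueda.
Loads: Jules 2/2, Yoon 2/2, Osei 1/2, Ueda 2/2 — all within limits.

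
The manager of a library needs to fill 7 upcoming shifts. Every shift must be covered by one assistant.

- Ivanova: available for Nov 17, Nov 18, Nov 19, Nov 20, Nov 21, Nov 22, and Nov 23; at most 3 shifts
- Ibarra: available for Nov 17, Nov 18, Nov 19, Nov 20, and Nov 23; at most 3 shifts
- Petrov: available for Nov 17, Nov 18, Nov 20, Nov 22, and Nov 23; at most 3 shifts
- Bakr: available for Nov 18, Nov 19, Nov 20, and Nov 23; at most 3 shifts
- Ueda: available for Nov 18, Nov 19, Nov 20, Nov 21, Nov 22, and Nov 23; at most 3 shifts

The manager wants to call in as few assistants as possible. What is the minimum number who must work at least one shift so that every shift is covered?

3

7 slots to fill and no one can take more than 3, so at least ⌈7/3⌉ = 3 assistants are needed.
Ivanova, Ibarra, and Petrov alone can cover everything: Nov 17→Ibarra, Nov 18→Ibarra, Nov 19→Ivanova, Nov 20→Ibarra, Nov 21→Ivanova, Nov 22→Ivanova, Nov 23→Petrov.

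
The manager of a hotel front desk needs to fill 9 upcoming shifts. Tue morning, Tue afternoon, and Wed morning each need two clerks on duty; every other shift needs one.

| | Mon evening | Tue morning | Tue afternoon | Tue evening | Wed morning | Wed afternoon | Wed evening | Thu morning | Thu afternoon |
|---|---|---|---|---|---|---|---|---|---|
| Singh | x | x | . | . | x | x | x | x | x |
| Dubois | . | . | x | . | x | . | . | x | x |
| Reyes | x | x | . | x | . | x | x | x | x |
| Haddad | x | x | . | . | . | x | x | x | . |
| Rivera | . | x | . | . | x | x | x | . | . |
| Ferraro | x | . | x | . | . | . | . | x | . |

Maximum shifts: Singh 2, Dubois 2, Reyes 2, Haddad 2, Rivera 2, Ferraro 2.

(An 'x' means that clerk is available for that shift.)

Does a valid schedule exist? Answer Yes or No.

Yes

Tue afternoon can only be covered by Dubois and Ferraro, so that assignment is forced.
Tue evening can only be covered by Reyes, so that assignment is forced.
One valid schedule: Mon evening→Reyes, Tue morning→Haddad+Rivera, Tue afternoon→Dubois+Ferraro, Tue evening→Reyes, Wed morning→Singh+Dubois, Wed afternoon→Haddad, Wed evening→Rivera, Thu morning→Ferraro, Thu afternoon→Singh.
Loads: Singh 2/2, Dubois 2/2, Reyes 2/2, Haddad 2/2, Rivera 2/2, Ferraro 2/2 — all within limits.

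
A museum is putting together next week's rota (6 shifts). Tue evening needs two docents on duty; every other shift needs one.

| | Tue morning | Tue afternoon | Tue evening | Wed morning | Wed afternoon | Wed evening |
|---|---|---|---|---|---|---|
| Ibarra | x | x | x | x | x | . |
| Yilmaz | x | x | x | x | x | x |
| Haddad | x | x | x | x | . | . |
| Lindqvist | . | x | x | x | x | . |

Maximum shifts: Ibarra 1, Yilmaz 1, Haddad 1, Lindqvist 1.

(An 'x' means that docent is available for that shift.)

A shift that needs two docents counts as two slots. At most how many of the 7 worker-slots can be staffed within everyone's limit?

Total capacity across all docents is 1+1+1+1 = 4, and 7 slots are needed, so at most 4 can be filled.
An assignment achieving 4: Tue morning→Ibarra, Tue afternoon→Haddad, Wed afternoon→Lindqvist, Wed evening→Yilmaz.
Loads: Ibarra 1/1, Yilmaz 1/1, Haddad 1/1, Lindqvist 1/1.

4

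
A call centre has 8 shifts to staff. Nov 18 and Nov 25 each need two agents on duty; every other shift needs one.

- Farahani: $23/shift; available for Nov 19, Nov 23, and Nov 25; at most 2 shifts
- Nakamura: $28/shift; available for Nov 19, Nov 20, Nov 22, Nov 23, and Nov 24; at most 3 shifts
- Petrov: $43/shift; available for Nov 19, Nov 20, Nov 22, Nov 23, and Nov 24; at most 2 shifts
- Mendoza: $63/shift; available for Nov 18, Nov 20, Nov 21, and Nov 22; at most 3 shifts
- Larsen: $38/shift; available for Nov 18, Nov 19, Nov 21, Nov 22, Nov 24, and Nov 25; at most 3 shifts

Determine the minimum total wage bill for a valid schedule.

$350

Nov 18 can only be covered by Mendoza and Larsen, so that assignment is forced.
Nov 25 can only be covered by Farahani and Larsen, so that assignment is forced.
Picking the cheapest available agent for each shift independently would cost $330, but that ignores the shift limits.
An optimal schedule: Nov 18→Larsen+Mendoza, Nov 19→Nakamura, Nov 20→Nakamura, Nov 21→Larsen, Nov 22→Petrov, Nov 23→Farahani, Nov 24→Nakamura, Nov 25→Farahani+Larsen.
Total: 38 + 63 + 28 + 28 + 38 + 43 + 23 + 28 + 23 + 38 = $350.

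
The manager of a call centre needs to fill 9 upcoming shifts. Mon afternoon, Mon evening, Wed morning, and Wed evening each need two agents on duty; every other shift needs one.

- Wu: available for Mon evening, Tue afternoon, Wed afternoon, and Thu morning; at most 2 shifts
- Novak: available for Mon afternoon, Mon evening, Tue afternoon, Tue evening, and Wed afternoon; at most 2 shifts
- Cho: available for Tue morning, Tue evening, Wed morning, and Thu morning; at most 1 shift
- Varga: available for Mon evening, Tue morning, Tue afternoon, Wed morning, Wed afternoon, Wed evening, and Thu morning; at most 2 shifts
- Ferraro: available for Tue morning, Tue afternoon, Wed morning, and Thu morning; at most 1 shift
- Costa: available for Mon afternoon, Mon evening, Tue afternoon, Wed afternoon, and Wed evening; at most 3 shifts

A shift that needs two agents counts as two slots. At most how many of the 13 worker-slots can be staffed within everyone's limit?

11

Total capacity across all agents is 2+2+1+2+1+3 = 11, and 13 slots are needed, so at most 11 can be filled.
An assignment achieving 11: Mon afternoon→Novak+Costa, Mon evening→Wu+Costa, Tue morning→Cho, Tue evening→Novak, Wed morning→Varga+Ferraro, Wed afternoon→Wu, Wed evening→Varga+Costa.
Loads: Wu 2/2, Novak 2/2, Cho 1/1, Varga 2/2, Ferraro 1/1, Costa 3/3.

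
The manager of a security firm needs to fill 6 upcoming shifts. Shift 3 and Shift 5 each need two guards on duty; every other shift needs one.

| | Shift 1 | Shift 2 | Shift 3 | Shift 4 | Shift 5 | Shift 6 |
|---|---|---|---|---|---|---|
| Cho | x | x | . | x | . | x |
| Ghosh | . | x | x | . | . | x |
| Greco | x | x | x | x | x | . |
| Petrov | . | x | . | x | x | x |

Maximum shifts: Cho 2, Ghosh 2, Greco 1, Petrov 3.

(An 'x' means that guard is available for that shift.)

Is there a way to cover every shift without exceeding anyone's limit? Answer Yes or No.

No

Total capacity is 8 and 8 slots are needed, so capacity alone doesn't rule it out.
Shifts {Shift 3, Shift 5} need 4 worker-slots in total, but the guards available for any of those shifts (Ghosh, Greco, and Petrov) can supply at most 3 among them. So no valid schedule exists.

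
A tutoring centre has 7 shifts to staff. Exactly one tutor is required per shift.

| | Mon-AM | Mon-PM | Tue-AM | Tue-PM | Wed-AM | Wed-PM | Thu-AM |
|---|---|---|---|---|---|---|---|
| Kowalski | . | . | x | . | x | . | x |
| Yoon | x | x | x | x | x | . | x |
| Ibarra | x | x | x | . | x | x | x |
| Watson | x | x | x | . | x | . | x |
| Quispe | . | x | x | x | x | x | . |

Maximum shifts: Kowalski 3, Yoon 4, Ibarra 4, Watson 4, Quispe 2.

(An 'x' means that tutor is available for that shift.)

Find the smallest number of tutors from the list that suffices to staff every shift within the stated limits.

7 slots to fill and no one can take more than 4, so at least ⌈7/4⌉ = 2 tutors are needed.
Yoon and Ibarra alone can cover everything: Mon-AM→Yoon, Mon-PM→Yoon, Tue-AM→Yoon, Tue-PM→Yoon, Wed-AM→Ibarra, Wed-PM→Ibarra, Thu-AM→Ibarra.

2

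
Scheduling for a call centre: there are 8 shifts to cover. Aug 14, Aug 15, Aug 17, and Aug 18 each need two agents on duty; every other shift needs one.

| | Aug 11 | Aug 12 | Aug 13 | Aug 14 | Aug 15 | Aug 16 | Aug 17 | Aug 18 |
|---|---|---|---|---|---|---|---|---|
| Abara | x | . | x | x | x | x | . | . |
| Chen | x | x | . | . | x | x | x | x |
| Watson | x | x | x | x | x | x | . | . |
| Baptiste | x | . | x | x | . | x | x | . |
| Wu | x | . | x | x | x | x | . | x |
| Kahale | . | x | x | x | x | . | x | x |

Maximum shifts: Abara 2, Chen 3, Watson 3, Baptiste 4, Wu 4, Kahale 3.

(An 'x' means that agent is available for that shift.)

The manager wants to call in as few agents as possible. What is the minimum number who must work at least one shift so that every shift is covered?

4

12 slots to fill and no one can take more than 4, so at least ⌈12/4⌉ = 3 agents are needed.
Any 3 agents together have capacity at most 4+4+3 = 11 < 12 slots, so 3 can never suffice.
Abara, Chen, Baptiste, and Wu alone can cover everything: Aug 11→Baptiste, Aug 12→Chen, Aug 13→Abara, Aug 14→Baptiste+Wu, Aug 15→Abara+Wu, Aug 16→Baptiste, Aug 17→Chen+Baptiste, Aug 18→Chen+Wu.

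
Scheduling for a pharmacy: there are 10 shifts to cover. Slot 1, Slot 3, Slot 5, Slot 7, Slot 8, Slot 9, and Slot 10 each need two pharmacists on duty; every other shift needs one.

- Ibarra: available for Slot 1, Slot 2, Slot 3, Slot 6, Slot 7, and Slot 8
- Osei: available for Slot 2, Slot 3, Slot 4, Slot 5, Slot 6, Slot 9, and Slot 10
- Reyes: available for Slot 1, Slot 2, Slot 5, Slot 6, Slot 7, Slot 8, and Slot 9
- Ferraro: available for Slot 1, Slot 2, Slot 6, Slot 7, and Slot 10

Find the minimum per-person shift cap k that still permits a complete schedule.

With 4 pharmacists and 17 worker-slots to fill, someone must work at least ⌈17/4⌉ = 5 shifts, so k ≥ 5.
k = 5 works: Slot 1→Ibarra+Reyes, Slot 2→Ibarra, Slot 3→Ibarra+Osei, Slot 4→Osei, Slot 5→Osei+Reyes, Slot 6→Ferraro, Slot 7→Ibarra+Reyes, Slot 8→Ibarra+Reyes, Slot 9→Osei+Reyes, Slot 10→Osei+Ferraro.
Loads: Ibarra 5, Osei 5, Reyes 5, Ferraro 2 — all ≤ 5.

5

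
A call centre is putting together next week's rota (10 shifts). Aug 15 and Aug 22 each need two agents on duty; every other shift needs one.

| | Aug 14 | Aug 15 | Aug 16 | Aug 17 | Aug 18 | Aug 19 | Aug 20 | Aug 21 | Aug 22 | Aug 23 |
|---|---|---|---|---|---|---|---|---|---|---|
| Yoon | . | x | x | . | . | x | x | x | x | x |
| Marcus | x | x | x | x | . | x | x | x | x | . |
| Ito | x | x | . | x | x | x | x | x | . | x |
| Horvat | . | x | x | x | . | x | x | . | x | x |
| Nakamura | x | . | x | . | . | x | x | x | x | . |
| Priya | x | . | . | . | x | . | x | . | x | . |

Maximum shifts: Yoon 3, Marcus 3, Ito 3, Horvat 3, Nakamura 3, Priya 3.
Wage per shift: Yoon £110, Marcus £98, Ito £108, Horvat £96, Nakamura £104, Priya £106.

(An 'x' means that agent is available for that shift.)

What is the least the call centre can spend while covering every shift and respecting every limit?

Picking the cheapest available agent for each shift independently would cost £1170, but that ignores the shift limits.
An optimal schedule: Aug 14→Marcus, Aug 15→Horvat+Marcus, Aug 16→Marcus, Aug 17→Horvat, Aug 18→Priya, Aug 19→Nakamura, Aug 20→Priya, Aug 21→Nakamura, Aug 22→Nakamura+Priya, Aug 23→Horvat.
Total: 98 + 96 + 98 + 98 + 96 + 106 + 104 + 106 + 104 + 104 + 106 + 96 = £1212.

£1212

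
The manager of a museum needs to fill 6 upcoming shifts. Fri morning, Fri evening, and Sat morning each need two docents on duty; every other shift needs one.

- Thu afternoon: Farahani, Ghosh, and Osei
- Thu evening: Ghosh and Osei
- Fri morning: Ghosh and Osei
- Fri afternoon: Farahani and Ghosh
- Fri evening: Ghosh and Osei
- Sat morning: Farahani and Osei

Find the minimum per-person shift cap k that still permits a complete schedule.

With 3 docents and 9 worker-slots to fill, someone must work at least ⌈9/3⌉ = 3 shifts, so k ≥ 3.
k = 3 works: Thu afternoon→Farahani, Thu evening→Ghosh, Fri morning→Ghosh+Osei, Fri afternoon→Farahani, Fri evening→Ghosh+Osei, Sat morning→Farahani+Osei.
Loads: Farahani 3, Ghosh 3, Osei 3 — all ≤ 3.

3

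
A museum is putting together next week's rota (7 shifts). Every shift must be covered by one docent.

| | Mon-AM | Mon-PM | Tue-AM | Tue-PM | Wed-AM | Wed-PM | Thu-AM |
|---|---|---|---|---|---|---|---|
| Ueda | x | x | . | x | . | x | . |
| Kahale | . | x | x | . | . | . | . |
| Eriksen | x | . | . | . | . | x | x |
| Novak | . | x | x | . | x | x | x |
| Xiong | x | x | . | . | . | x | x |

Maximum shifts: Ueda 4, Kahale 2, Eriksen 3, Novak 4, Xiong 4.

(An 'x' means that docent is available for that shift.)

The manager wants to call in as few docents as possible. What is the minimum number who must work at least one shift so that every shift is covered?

2

7 slots to fill and no one can take more than 4, so at least ⌈7/4⌉ = 2 docents are needed.
Ueda and Novak alone can cover everything: Mon-AM→Ueda, Mon-PM→Ueda, Tue-AM→Novak, Tue-PM→Ueda, Wed-AM→Novak, Wed-PM→Ueda, Thu-AM→Novak.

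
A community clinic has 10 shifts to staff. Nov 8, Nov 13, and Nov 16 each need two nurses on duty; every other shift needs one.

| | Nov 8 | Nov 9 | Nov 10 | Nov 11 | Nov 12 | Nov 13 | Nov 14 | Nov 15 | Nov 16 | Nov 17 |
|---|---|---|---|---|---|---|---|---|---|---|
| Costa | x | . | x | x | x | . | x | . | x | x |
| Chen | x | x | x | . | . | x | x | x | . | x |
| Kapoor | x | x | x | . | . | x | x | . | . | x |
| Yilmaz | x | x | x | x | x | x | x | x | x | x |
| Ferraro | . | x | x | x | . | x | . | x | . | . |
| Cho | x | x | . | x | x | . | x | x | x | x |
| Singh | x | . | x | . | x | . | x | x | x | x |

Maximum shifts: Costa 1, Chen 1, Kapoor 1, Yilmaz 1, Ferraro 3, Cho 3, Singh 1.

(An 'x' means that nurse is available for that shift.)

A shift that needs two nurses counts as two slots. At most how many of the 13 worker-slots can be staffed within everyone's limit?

Total capacity across all nurses is 1+1+1+1+3+3+1 = 11, and 13 slots are needed, so at most 11 can be filled.
An assignment achieving 11: Nov 8→Cho, Nov 9→Ferraro, Nov 10→Ferraro, Nov 11→Costa, Nov 12→Yilmaz, Nov 13→Chen+Kapoor, Nov 14→Cho, Nov 15→Ferraro, Nov 16→Cho+Singh.
Loads: Costa 1/1, Chen 1/1, Kapoor 1/1, Yilmaz 1/1, Ferraro 3/3, Cho 3/3, Singh 1/1.

11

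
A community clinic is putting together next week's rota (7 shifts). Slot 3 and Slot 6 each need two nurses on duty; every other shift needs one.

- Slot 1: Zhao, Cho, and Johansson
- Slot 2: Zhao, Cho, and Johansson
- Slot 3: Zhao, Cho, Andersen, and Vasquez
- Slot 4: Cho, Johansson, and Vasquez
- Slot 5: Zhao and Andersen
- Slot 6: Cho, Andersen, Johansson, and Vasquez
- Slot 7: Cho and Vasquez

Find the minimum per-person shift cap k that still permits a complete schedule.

2

With 5 nurses and 9 worker-slots to fill, someone must work at least ⌈9/5⌉ = 2 shifts, so k ≥ 2.
k = 2 works: Slot 1→Zhao, Slot 2→Cho, Slot 3→Andersen+Vasquez, Slot 4→Johansson, Slot 5→Zhao, Slot 6→Andersen+Johansson, Slot 7→Cho.
Loads: Zhao 2, Cho 2, Andersen 2, Johansson 2, Vasquez 1 — all ≤ 2.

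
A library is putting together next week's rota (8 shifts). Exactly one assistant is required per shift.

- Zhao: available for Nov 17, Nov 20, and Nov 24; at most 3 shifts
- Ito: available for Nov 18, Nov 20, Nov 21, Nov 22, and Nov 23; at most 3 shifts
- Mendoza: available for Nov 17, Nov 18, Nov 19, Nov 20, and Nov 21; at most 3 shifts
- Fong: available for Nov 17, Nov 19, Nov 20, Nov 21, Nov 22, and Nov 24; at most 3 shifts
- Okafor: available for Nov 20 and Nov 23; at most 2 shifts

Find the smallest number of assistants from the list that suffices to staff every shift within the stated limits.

3

8 slots to fill and no one can take more than 3, so at least ⌈8/3⌉ = 3 assistants are needed.
Zhao, Ito, and Mendoza alone can cover everything: Nov 17→Zhao, Nov 18→Ito, Nov 19→Mendoza, Nov 20→Zhao, Nov 21→Mendoza, Nov 22→Ito, Nov 23→Ito, Nov 24→Zhao.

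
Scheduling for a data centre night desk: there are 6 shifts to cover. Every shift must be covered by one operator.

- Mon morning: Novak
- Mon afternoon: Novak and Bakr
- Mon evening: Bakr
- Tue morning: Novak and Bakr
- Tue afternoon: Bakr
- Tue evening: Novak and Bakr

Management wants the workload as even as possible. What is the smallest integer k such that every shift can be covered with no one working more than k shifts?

With 2 operators and 6 worker-slots to fill, someone must work at least ⌈6/2⌉ = 3 shifts, so k ≥ 3.
k = 3 works: Mon morning→Novak, Mon afternoon→Novak, Mon evening→Bakr, Tue morning→Novak, Tue afternoon→Bakr, Tue evening→Bakr.
Loads: Novak 3, Bakr 3 — all ≤ 3.

3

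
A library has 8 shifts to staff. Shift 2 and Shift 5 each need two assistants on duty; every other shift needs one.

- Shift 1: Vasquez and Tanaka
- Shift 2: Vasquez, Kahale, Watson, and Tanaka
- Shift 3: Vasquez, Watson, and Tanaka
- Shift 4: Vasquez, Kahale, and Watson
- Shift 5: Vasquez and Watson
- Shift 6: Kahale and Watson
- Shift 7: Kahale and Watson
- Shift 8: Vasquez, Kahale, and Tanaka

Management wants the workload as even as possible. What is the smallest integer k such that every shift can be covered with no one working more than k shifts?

With 4 assistants and 10 worker-slots to fill, someone must work at least ⌈10/4⌉ = 3 shifts, so k ≥ 3.
k = 3 works: Shift 1→Vasquez, Shift 2→Watson+Tanaka, Shift 3→Vasquez, Shift 4→Kahale, Shift 5→Vasquez+Watson, Shift 6→Kahale, Shift 7→Kahale, Shift 8→Tanaka.
Loads: Vasquez 3, Kahale 3, Watson 2, Tanaka 2 — all ≤ 3.

3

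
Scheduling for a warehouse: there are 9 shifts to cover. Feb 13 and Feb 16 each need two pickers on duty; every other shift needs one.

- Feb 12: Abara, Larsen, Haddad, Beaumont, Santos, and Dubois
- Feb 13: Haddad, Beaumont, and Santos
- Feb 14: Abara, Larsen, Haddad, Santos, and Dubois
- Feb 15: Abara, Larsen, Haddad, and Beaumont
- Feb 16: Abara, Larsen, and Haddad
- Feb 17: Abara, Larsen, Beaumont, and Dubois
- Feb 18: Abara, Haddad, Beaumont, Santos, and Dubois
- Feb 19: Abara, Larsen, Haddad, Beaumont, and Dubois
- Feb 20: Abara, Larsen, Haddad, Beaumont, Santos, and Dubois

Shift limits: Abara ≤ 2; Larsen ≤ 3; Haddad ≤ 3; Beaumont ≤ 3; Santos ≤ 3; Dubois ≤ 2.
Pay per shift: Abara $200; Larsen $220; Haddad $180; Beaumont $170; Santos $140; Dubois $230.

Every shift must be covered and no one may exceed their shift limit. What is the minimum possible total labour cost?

$1870

Picking the cheapest available picker for each shift independently would cost $1760, but that ignores the shift limits.
An optimal schedule: Feb 12→Haddad, Feb 13→Santos+Beaumont, Feb 14→Santos, Feb 15→Beaumont, Feb 16→Haddad+Abara, Feb 17→Beaumont, Feb 18→Santos, Feb 19→Haddad, Feb 20→Abara.
Total: 180 + 140 + 170 + 140 + 170 + 180 + 200 + 170 + 140 + 180 + 200 = $1870.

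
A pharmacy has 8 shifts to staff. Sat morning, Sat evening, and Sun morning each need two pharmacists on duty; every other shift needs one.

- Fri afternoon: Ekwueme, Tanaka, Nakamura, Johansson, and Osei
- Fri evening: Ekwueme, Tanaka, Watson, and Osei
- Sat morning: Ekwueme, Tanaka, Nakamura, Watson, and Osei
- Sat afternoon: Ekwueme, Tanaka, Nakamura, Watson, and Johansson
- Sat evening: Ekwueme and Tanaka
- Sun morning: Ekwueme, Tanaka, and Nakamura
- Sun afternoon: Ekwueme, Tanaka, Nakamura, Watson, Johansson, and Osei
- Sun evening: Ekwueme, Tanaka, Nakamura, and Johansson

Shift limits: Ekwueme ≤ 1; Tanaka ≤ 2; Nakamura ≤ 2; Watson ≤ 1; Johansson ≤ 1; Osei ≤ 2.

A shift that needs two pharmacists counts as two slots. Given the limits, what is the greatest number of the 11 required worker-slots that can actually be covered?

Total capacity across all pharmacists is 1+2+2+1+1+2 = 9, and 11 slots are needed, so at most 9 can be filled.
An assignment achieving 9: Fri afternoon→Johansson, Fri evening→Watson, Sat morning→Osei, Sat evening→Ekwueme+Tanaka, Sun morning→Tanaka+Nakamura, Sun afternoon→Osei, Sun evening→Nakamura.
Loads: Ekwueme 1/1, Tanaka 2/2, Nakamura 2/2, Watson 1/1, Johansson 1/1, Osei 2/2.

9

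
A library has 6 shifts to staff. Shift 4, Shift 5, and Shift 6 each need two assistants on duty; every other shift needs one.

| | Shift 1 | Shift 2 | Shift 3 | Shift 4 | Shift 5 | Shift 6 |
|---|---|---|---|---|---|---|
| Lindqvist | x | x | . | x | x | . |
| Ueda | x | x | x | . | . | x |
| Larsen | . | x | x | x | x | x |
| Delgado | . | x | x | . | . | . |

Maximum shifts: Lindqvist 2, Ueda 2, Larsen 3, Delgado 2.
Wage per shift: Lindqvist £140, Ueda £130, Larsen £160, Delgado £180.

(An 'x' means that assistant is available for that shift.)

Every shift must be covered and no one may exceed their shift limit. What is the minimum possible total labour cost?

£1380

Shift 4 can only be covered by Lindqvist and Larsen, so that assignment is forced.
Shift 5 can only be covered by Lindqvist and Larsen, so that assignment is forced.
Shift 6 can only be covered by Ueda and Larsen, so that assignment is forced.
Picking the cheapest available assistant for each shift independently would cost £1280, but that ignores the shift limits.
An optimal schedule: Shift 1→Ueda, Shift 2→Delgado, Shift 3→Delgado, Shift 4→Lindqvist+Larsen, Shift 5→Lindqvist+Larsen, Shift 6→Ueda+Larsen.
Total: 130 + 180 + 180 + 140 + 160 + 140 + 160 + 130 + 160 = £1380.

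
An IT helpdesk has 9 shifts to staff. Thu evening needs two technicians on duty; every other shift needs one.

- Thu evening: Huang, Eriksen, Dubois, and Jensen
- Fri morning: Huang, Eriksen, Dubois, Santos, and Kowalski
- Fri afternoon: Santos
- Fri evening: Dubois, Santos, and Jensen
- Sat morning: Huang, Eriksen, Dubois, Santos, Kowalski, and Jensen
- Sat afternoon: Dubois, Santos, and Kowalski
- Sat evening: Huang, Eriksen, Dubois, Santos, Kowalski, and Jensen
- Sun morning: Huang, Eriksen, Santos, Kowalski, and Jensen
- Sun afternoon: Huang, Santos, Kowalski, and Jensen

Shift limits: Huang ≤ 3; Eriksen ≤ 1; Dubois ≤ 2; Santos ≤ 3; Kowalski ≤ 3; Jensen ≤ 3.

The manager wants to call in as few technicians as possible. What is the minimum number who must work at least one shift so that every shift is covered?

10 slots to fill and no one can take more than 3, so at least ⌈10/3⌉ = 4 technicians are needed.
Huang, Eriksen, Santos, and Kowalski alone can cover everything: Thu evening→Huang+Eriksen, Fri morning→Huang, Fri afternoon→Santos, Fri evening→Santos, Sat morning→Kowalski, Sat afternoon→Santos, Sat evening→Kowalski, Sun morning→Kowalski, Sun afternoon→Huang.

4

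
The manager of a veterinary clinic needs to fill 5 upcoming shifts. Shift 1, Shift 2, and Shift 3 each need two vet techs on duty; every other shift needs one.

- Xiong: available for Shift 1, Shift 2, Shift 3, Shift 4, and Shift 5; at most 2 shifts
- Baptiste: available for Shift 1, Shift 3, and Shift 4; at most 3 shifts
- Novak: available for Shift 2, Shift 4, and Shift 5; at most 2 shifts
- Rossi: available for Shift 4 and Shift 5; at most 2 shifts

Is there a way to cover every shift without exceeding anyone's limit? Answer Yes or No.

Total capacity is 9 and 8 slots are needed, so capacity alone doesn't rule it out.
Shifts {Shift 1, Shift 2, Shift 3} need 6 worker-slots in total, but the vet techs available for any of those shifts (Xiong, Baptiste, and Novak) can supply at most 5 among them. So no valid schedule exists.

No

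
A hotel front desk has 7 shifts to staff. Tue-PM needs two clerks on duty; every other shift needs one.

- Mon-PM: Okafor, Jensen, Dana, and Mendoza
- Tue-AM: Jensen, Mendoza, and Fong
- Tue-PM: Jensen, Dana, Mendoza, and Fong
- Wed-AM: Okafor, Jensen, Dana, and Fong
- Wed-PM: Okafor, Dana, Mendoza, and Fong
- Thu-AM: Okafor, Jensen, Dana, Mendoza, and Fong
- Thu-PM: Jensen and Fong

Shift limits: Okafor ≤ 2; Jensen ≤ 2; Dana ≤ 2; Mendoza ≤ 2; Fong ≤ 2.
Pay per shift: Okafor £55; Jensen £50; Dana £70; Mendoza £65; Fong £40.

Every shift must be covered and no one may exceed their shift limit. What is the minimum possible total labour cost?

Picking the cheapest available clerk for each shift independently would cost £340, but that ignores the shift limits.
An optimal schedule: Mon-PM→Jensen, Tue-AM→Fong, Tue-PM→Jensen+Mendoza, Wed-AM→Okafor, Wed-PM→Okafor, Thu-AM→Mendoza, Thu-PM→Fong.
Total: 50 + 40 + 50 + 65 + 55 + 55 + 65 + 40 = £420.

£420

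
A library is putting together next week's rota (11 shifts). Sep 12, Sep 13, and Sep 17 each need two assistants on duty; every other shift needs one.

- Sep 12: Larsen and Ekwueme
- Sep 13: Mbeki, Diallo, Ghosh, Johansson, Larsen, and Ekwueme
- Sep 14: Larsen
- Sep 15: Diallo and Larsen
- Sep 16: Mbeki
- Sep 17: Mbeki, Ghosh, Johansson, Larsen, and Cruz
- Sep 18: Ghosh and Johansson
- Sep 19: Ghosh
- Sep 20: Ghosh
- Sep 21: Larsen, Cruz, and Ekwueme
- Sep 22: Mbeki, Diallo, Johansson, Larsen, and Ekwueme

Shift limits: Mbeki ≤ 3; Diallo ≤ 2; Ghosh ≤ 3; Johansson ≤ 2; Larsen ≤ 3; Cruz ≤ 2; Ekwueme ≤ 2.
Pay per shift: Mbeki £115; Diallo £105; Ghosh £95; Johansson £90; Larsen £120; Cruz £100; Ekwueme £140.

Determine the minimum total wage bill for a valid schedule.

£1485

Sep 12 can only be covered by Larsen and Ekwueme, so that assignment is forced.
Sep 14 can only be covered by Larsen, so that assignment is forced.
Sep 16 can only be covered by Mbeki, so that assignment is forced.
Picking the cheapest available assistant for each shift independently would cost £1440, but that ignores the shift limits.
An optimal schedule: Sep 12→Larsen+Ekwueme, Sep 13→Diallo+Mbeki, Sep 14→Larsen, Sep 15→Diallo, Sep 16→Mbeki, Sep 17→Ghosh+Cruz, Sep 18→Johansson, Sep 19→Ghosh, Sep 20→Ghosh, Sep 21→Cruz, Sep 22→Johansson.
Total: 120 + 140 + 105 + 115 + 120 + 105 + 115 + 95 + 100 + 90 + 95 + 95 + 100 + 90 = £1485.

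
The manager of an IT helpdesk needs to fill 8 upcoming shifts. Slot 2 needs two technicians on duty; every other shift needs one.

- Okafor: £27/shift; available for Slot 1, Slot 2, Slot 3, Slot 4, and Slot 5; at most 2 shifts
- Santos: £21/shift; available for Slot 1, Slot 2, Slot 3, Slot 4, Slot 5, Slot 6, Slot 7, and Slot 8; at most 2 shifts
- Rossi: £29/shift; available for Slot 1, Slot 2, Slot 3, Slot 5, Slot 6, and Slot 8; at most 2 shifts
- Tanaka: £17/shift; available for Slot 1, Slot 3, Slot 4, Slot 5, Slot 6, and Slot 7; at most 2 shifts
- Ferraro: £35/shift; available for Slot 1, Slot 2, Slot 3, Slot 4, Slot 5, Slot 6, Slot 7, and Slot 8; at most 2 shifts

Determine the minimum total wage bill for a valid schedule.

£223

Picking the cheapest available technician for each shift independently would cost £171, but that ignores the shift limits.
An optimal schedule: Slot 1→Okafor, Slot 2→Rossi+Ferraro, Slot 3→Tanaka, Slot 4→Okafor, Slot 5→Tanaka, Slot 6→Rossi, Slot 7→Santos, Slot 8→Santos.
Total: 27 + 29 + 35 + 17 + 27 + 17 + 29 + 21 + 21 = £223.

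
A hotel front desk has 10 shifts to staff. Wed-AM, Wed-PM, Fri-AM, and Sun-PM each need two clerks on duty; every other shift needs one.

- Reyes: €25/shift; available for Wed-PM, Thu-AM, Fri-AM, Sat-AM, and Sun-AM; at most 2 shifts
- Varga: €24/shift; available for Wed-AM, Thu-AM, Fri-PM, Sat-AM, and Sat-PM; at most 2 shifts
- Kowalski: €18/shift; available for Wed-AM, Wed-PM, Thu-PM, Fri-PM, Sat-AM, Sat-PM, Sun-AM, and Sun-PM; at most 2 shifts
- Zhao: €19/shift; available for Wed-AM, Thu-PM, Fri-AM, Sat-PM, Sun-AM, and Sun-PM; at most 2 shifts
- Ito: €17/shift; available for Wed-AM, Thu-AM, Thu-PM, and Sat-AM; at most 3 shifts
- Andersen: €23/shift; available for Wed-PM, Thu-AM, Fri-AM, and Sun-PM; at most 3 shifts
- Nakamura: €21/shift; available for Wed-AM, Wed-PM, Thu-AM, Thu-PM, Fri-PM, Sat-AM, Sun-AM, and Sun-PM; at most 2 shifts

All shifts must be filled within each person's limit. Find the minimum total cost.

€284

Picking the cheapest available clerk for each shift independently would cost €258, but that ignores the shift limits.
An optimal schedule: Wed-AM→Ito+Varga, Wed-PM→Nakamura+Andersen, Thu-AM→Ito, Thu-PM→Ito, Fri-AM→Zhao+Andersen, Fri-PM→Kowalski, Sat-AM→Varga, Sat-PM→Kowalski, Sun-AM→Zhao, Sun-PM→Nakamura+Andersen.
Total: 17 + 24 + 21 + 23 + 17 + 17 + 19 + 23 + 18 + 24 + 18 + 19 + 21 + 23 = €284.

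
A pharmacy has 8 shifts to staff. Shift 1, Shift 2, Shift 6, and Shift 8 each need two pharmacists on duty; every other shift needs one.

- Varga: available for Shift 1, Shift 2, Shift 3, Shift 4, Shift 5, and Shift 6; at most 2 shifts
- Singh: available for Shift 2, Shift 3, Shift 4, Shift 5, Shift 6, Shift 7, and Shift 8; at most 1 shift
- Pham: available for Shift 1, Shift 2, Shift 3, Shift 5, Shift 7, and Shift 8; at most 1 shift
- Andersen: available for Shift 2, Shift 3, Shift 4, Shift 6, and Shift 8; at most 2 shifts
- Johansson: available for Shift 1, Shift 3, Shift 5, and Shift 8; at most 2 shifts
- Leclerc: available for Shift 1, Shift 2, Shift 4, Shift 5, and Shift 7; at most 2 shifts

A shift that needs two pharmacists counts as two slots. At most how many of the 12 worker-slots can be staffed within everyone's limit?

Total capacity across all pharmacists is 2+1+1+2+2+2 = 10, and 12 slots are needed, so at most 10 can be filled.
An assignment achieving 10: Shift 1→Varga+Johansson, Shift 2→Leclerc, Shift 4→Andersen, Shift 5→Leclerc, Shift 6→Varga+Singh, Shift 7→Pham, Shift 8→Andersen+Johansson.
Loads: Varga 2/2, Singh 1/1, Pham 1/1, Andersen 2/2, Johansson 2/2, Leclerc 2/2.

10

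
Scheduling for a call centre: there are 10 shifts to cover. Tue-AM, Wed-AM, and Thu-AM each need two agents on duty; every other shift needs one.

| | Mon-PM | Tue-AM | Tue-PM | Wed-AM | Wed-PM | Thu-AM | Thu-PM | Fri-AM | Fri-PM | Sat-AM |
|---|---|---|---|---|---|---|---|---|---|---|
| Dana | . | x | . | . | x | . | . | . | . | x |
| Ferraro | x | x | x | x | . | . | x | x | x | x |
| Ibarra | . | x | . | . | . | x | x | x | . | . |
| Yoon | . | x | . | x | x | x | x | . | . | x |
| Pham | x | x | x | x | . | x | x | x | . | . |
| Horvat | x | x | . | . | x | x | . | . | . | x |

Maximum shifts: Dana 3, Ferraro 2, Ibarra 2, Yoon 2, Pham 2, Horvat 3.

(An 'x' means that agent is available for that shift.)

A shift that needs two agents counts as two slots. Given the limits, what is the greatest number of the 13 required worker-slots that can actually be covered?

Total capacity across all agents is 3+2+2+2+2+3 = 14, and 13 slots are needed, so at most 13 can be filled.
An assignment achieving 13: Mon-PM→Pham, Tue-AM→Dana+Horvat, Tue-PM→Ferraro, Wed-AM→Yoon+Pham, Wed-PM→Dana, Thu-AM→Ibarra+Horvat, Thu-PM→Yoon, Fri-AM→Ibarra, Fri-PM→Ferraro, Sat-AM→Dana.
Loads: Dana 3/3, Ferraro 2/2, Ibarra 2/2, Yoon 2/2, Pham 2/2, Horvat 2/3.

13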